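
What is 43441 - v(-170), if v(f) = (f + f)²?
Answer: -72159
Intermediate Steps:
v(f) = 4*f² (v(f) = (2*f)² = 4*f²)
43441 - v(-170) = 43441 - 4*(-170)² = 43441 - 4*28900 = 43441 - 1*115600 = 43441 - 115600 = -72159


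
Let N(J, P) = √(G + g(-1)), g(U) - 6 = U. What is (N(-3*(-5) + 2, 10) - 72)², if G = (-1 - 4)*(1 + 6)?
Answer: (72 - I*√30)² ≈ 5154.0 - 788.72*I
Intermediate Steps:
g(U) = 6 + U
G = -35 (G = -5*7 = -35)
N(J, P) = I*√30 (N(J, P) = √(-35 + (6 - 1)) = √(-35 + 5) = √(-30) = I*√30)
(N(-3*(-5) + 2, 10) - 72)² = (I*√30 - 72)² = (-72 + I*√30)²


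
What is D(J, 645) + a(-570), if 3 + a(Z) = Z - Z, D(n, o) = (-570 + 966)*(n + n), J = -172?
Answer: -136227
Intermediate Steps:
D(n, o) = 792*n (D(n, o) = 396*(2*n) = 792*n)
a(Z) = -3 (a(Z) = -3 + (Z - Z) = -3 + 0 = -3)
D(J, 645) + a(-570) = 792*(-172) - 3 = -136224 - 3 = -136227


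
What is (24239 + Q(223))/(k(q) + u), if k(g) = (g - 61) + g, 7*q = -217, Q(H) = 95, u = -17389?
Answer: -12167/8756 ≈ -1.3896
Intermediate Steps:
q = -31 (q = (1/7)*(-217) = -31)
k(g) = -61 + 2*g (k(g) = (-61 + g) + g = -61 + 2*g)
(24239 + Q(223))/(k(q) + u) = (24239 + 95)/((-61 + 2*(-31)) - 17389) = 24334/((-61 - 62) - 17389) = 24334/(-123 - 17389) = 24334/(-17512) = 24334*(-1/17512) = -12167/8756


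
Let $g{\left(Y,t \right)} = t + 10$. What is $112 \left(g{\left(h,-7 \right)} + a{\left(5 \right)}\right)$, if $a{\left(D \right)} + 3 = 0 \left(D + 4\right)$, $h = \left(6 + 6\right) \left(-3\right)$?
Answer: $0$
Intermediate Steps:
$h = -36$ ($h = 12 \left(-3\right) = -36$)
$g{\left(Y,t \right)} = 10 + t$
$a{\left(D \right)} = -3$ ($a{\left(D \right)} = -3 + 0 \left(D + 4\right) = -3 + 0 \left(4 + D\right) = -3 + 0 = -3$)
$112 \left(g{\left(h,-7 \right)} + a{\left(5 \right)}\right) = 112 \left(\left(10 - 7\right) - 3\right) = 112 \left(3 - 3\right) = 112 \cdot 0 = 0$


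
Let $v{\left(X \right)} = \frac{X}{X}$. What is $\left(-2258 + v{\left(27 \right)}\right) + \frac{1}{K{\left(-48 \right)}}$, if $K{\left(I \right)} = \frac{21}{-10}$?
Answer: $- \frac{47407}{21} \approx -2257.5$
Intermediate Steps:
$K{\left(I \right)} = - \frac{21}{10}$ ($K{\left(I \right)} = 21 \left(- \frac{1}{10}\right) = - \frac{21}{10}$)
$v{\left(X \right)} = 1$
$\left(-2258 + v{\left(27 \right)}\right) + \frac{1}{K{\left(-48 \right)}} = \left(-2258 + 1\right) + \frac{1}{- \frac{21}{10}} = -2257 - \frac{10}{21} = - \frac{47407}{21}$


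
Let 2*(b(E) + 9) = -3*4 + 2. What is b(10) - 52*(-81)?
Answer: 4198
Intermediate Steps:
b(E) = -14 (b(E) = -9 + (-3*4 + 2)/2 = -9 + (-12 + 2)/2 = -9 + (½)*(-10) = -9 - 5 = -14)
b(10) - 52*(-81) = -14 - 52*(-81) = -14 + 4212 = 4198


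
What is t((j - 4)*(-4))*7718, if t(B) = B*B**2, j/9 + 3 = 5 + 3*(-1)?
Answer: 1085212544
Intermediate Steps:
j = -9 (j = -27 + 9*(5 + 3*(-1)) = -27 + 9*(5 - 3) = -27 + 9*2 = -27 + 18 = -9)
t(B) = B**3
t((j - 4)*(-4))*7718 = ((-9 - 4)*(-4))**3*7718 = (-13*(-4))**3*7718 = 52**3*7718 = 140608*7718 = 1085212544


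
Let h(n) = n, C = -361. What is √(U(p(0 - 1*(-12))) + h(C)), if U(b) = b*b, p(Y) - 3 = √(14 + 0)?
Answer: √(-361 + (3 + √14)²) ≈ 17.764*I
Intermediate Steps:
p(Y) = 3 + √14 (p(Y) = 3 + √(14 + 0) = 3 + √14)
U(b) = b²
√(U(p(0 - 1*(-12))) + h(C)) = √((3 + √14)² - 361) = √(-361 + (3 + √14)²)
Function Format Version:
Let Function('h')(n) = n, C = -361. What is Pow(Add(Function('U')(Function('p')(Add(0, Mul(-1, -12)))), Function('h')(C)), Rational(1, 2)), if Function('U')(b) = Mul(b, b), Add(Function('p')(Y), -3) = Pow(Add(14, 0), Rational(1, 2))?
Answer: Pow(Add(-361, Pow(Add(3, Pow(14, Rational(1, 2))), 2)), Rational(1, 2)) ≈ Mul(17.764, I)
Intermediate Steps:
Function('p')(Y) = Add(3, Pow(14, Rational(1, 2))) (Function('p')(Y) = Add(3, Pow(Add(14, 0), Rational(1, 2))) = Add(3, Pow(14, Rational(1, 2))))
Function('U')(b) = Pow(b, 2)
Pow(Add(Function('U')(Function('p')(Add(0, Mul(-1, -12)))), Function('h')(C)), Rational(1, 2)) = Pow(Add(Pow(Add(3, Pow(14, Rational(1, 2))), 2), -361), Rational(1, 2)) = Pow(Add(-361, Pow(Add(3, Pow(14, Rational(1, 2))), 2)), Rational(1, 2))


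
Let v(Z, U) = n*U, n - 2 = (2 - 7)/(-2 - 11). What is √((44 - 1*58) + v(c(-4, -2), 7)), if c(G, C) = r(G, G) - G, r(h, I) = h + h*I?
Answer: √455/13 ≈ 1.6408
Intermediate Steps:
n = 31/13 (n = 2 + (2 - 7)/(-2 - 11) = 2 - 5/(-13) = 2 - 5*(-1/13) = 2 + 5/13 = 31/13 ≈ 2.3846)
r(h, I) = h + I*h
c(G, C) = -G + G*(1 + G) (c(G, C) = G*(1 + G) - G = -G + G*(1 + G))
v(Z, U) = 31*U/13
√((44 - 1*58) + v(c(-4, -2), 7)) = √((44 - 1*58) + (31/13)*7) = √((44 - 58) + 217/13) = √(-14 + 217/13) = √(35/13) = √455/13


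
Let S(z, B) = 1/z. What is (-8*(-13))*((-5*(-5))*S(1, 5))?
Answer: 2600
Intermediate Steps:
(-8*(-13))*((-5*(-5))*S(1, 5)) = (-8*(-13))*(-5*(-5)/1) = 104*(25*1) = 104*25 = 2600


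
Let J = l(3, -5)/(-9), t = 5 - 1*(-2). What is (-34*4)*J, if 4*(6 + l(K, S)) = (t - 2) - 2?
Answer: -238/3 ≈ -79.333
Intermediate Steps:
t = 7 (t = 5 + 2 = 7)
l(K, S) = -21/4 (l(K, S) = -6 + ((7 - 2) - 2)/4 = -6 + (5 - 2)/4 = -6 + (¼)*3 = -6 + ¾ = -21/4)
J = 7/12 (J = -21/4/(-9) = -21/4*(-⅑) = 7/12 ≈ 0.58333)
(-34*4)*J = -34*4*(7/12) = -136*7/12 = -238/3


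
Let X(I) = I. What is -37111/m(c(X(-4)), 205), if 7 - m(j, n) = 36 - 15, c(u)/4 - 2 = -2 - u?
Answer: 37111/14 ≈ 2650.8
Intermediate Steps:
c(u) = -4*u (c(u) = 8 + 4*(-2 - u) = 8 + (-8 - 4*u) = -4*u)
m(j, n) = -14 (m(j, n) = 7 - (36 - 15) = 7 - 1*21 = 7 - 21 = -14)
-37111/m(c(X(-4)), 205) = -37111/(-14) = -37111*(-1/14) = 37111/14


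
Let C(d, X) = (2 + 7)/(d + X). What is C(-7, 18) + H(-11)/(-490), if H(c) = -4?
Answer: 2227/2695 ≈ 0.82635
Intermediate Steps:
C(d, X) = 9/(X + d)
C(-7, 18) + H(-11)/(-490) = 9/(18 - 7) - 4/(-490) = 9/11 - 1/490*(-4) = 9*(1/11) + 2/245 = 9/11 + 2/245 = 2227/2695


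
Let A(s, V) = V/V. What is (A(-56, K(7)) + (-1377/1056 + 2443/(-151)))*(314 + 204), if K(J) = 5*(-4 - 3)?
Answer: -226908087/26576 ≈ -8538.1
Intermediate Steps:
K(J) = -35 (K(J) = 5*(-7) = -35)
A(s, V) = 1
(A(-56, K(7)) + (-1377/1056 + 2443/(-151)))*(314 + 204) = (1 + (-1377/1056 + 2443/(-151)))*(314 + 204) = (1 + (-1377*1/1056 + 2443*(-1/151)))*518 = (1 + (-459/352 - 2443/151))*518 = (1 - 929245/53152)*518 = -876093/53152*518 = -226908087/26576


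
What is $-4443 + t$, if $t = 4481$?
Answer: $38$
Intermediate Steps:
$-4443 + t = -4443 + 4481 = 38$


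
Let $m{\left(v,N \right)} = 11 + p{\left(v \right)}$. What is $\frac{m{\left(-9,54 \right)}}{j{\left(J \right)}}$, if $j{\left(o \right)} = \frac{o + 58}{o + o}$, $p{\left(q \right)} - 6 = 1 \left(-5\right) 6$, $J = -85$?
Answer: $- \frac{2210}{27} \approx -81.852$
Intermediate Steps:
$p{\left(q \right)} = -24$ ($p{\left(q \right)} = 6 + 1 \left(-5\right) 6 = 6 - 30 = -24$)
$j{\left(o \right)} = \frac{58 + o}{2 o}$
$m{\left(v,N \right)} = -13$ ($m{\left(v,N \right)} = 11 - 24 = -13$)
$\frac{m{\left(-9,54 \right)}}{j{\left(J \right)}} = - \frac{13}{\frac{1}{2} \frac{1}{-85} \left(58 - 85\right)} = - \frac{13}{\frac{1}{2} \left(- \frac{1}{85}\right) \left(-27\right)} = - \frac{13}{\frac{27}{170}} = \left(-13\right) \frac{170}{27} = - \frac{2210}{27}$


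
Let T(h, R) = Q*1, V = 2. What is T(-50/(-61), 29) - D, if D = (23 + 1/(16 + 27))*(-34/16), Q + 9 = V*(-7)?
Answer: 4459/172 ≈ 25.924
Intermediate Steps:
Q = -23 (Q = -9 + 2*(-7) = -9 - 14 = -23)
T(h, R) = -23 (T(h, R) = -23*1 = -23)
D = -8415/172 (D = (23 + 1/43)*(-34*1/16) = (23 + 1/43)*(-17/8) = (990/43)*(-17/8) = -8415/172 ≈ -48.924)
T(-50/(-61), 29) - D = -23 - 1*(-8415/172) = -23 + 8415/172 = 4459/172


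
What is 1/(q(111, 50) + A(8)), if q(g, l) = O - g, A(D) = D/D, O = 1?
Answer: -1/109 ≈ -0.0091743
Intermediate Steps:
A(D) = 1
q(g, l) = 1 - g
1/(q(111, 50) + A(8)) = 1/((1 - 1*111) + 1) = 1/((1 - 111) + 1) = 1/(-110 + 1) = 1/(-109) = -1/109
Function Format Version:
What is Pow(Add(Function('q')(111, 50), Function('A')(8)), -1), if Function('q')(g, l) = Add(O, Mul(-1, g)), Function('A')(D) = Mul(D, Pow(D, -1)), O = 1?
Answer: Rational(-1, 109) ≈ -0.0091743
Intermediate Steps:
Function('A')(D) = 1
Function('q')(g, l) = Add(1, Mul(-1, g))
Pow(Add(Function('q')(111, 50), Function('A')(8)), -1) = Pow(Add(Add(1, Mul(-1, 111)), 1), -1) = Pow(Add(Add(1, -111), 1), -1) = Pow(Add(-110, 1), -1) = Pow(-109, -1) = Rational(-1, 109)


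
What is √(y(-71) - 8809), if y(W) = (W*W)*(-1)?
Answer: 5*I*√554 ≈ 117.69*I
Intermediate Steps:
y(W) = -W² (y(W) = W²*(-1) = -W²)
√(y(-71) - 8809) = √(-1*(-71)² - 8809) = √(-1*5041 - 8809) = √(-5041 - 8809) = √(-13850) = 5*I*√554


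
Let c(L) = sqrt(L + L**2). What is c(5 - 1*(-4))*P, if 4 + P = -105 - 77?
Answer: -558*sqrt(10) ≈ -1764.6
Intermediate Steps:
P = -186 (P = -4 + (-105 - 77) = -4 - 182 = -186)
c(5 - 1*(-4))*P = sqrt((5 - 1*(-4))*(1 + (5 - 1*(-4))))*(-186) = sqrt((5 + 4)*(1 + (5 + 4)))*(-186) = sqrt(9*(1 + 9))*(-186) = sqrt(9*10)*(-186) = sqrt(90)*(-186) = (3*sqrt(10))*(-186) = -558*sqrt(10)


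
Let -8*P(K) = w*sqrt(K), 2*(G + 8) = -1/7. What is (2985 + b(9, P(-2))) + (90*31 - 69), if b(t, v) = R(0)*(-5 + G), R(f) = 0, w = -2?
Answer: 5706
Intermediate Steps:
G = -113/14 (G = -8 + (-1/7)/2 = -8 + (-1*1/7)/2 = -8 + (1/2)*(-1/7) = -8 - 1/14 = -113/14 ≈ -8.0714)
P(K) = sqrt(K)/4 (P(K) = -(-1)*sqrt(K)/4 = sqrt(K)/4)
b(t, v) = 0 (b(t, v) = 0*(-5 - 113/14) = 0*(-183/14) = 0)
(2985 + b(9, P(-2))) + (90*31 - 69) = (2985 + 0) + (90*31 - 69) = 2985 + (2790 - 69) = 2985 + 2721 = 5706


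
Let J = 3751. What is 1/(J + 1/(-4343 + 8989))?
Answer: 4646/17427147 ≈ 0.00026660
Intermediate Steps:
1/(J + 1/(-4343 + 8989)) = 1/(3751 + 1/(-4343 + 8989)) = 1/(3751 + 1/4646) = 1/(17427147/4646) = 4646/17427147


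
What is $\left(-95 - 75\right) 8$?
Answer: $-1360$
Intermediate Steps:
$\left(-95 - 75\right) 8 = \left(-170\right) 8 = -1360$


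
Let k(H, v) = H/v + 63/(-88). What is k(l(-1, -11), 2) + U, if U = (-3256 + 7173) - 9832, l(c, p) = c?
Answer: -520627/88 ≈ -5916.2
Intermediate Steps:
k(H, v) = -63/88 + H/v (k(H, v) = H/v + 63*(-1/88) = H/v - 63/88 = -63/88 + H/v)
U = -5915 (U = 3917 - 9832 = -5915)
k(l(-1, -11), 2) + U = (-63/88 - 1/2) - 5915 = (-63/88 - 1*½) - 5915 = (-63/88 - ½) - 5915 = -107/88 - 5915 = -520627/88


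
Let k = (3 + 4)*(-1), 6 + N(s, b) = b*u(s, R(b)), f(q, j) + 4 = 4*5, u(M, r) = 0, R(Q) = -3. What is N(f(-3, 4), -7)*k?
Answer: 42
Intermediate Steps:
f(q, j) = 16 (f(q, j) = -4 + 4*5 = -4 + 20 = 16)
N(s, b) = -6 (N(s, b) = -6 + b*0 = -6 + 0 = -6)
k = -7 (k = 7*(-1) = -7)
N(f(-3, 4), -7)*k = -6*(-7) = 42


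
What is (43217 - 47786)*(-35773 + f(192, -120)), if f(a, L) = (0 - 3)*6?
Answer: 163529079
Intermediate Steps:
f(a, L) = -18 (f(a, L) = -3*6 = -18)
(43217 - 47786)*(-35773 + f(192, -120)) = (43217 - 47786)*(-35773 - 18) = -4569*(-35791) = 163529079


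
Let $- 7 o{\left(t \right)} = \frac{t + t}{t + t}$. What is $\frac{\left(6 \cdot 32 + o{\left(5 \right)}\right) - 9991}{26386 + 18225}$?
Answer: $- \frac{68594}{312277} \approx -0.21966$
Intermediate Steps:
$o{\left(t \right)} = - \frac{1}{7}$ ($o{\left(t \right)} = - \frac{\left(t + t\right) \frac{1}{t + t}}{7} = - \frac{2 t \frac{1}{2 t}}{7} = \left(- \frac{1}{7}\right) 1 = - \frac{1}{7}$)
$\frac{\left(6 \cdot 32 + o{\left(5 \right)}\right) - 9991}{26386 + 18225} = \frac{\left(6 \cdot 32 - \frac{1}{7}\right) - 9991}{26386 + 18225} = \frac{\left(192 - \frac{1}{7}\right) - 9991}{44611} = \left(\frac{1343}{7} - 9991\right) \frac{1}{44611} = \left(- \frac{68594}{7}\right) \frac{1}{44611} = - \frac{68594}{312277}$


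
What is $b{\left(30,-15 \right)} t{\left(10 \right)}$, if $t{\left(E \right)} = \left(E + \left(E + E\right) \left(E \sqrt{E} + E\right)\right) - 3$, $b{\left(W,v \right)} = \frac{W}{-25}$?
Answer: $- \frac{1242}{5} - 240 \sqrt{10} \approx -1007.3$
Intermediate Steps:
$b{\left(W,v \right)} = - \frac{W}{25}$ ($b{\left(W,v \right)} = W \left(- \frac{1}{25}\right) = - \frac{W}{25}$)
$t{\left(E \right)} = -3 + E + 2 E \left(E + E^{\frac{3}{2}}\right)$ ($t{\left(E \right)} = \left(E + 2 E \left(E^{\frac{3}{2}} + E\right)\right) - 3 = \left(E + 2 E \left(E + E^{\frac{3}{2}}\right)\right) - 3 = -3 + E + 2 E \left(E + E^{\frac{3}{2}}\right)$)
$b{\left(30,-15 \right)} t{\left(10 \right)} = \left(- \frac{1}{25}\right) 30 \left(-3 + 10 + 2 \cdot 10^{2} + 2 \cdot 10^{\frac{5}{2}}\right) = - \frac{6 \left(-3 + 10 + 2 \cdot 100 + 2 \cdot 100 \sqrt{10}\right)}{5} = - \frac{6 \left(-3 + 10 + 200 + 200 \sqrt{10}\right)}{5} = - \frac{6 \left(207 + 200 \sqrt{10}\right)}{5} = - \frac{1242}{5} - 240 \sqrt{10}$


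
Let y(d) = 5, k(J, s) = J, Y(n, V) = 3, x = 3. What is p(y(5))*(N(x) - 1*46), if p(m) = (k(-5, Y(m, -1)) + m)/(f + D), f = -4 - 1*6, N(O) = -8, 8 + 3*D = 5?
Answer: 0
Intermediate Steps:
D = -1 (D = -8/3 + (1/3)*5 = -8/3 + 5/3 = -1)
f = -10 (f = -4 - 6 = -10)
p(m) = 5/11 - m/11 (p(m) = (-5 + m)/(-10 - 1) = (-5 + m)/(-11) = (-5 + m)*(-1/11) = 5/11 - m/11)
p(y(5))*(N(x) - 1*46) = (5/11 - 1/11*5)*(-8 - 1*46) = (5/11 - 5/11)*(-8 - 46) = 0*(-54) = 0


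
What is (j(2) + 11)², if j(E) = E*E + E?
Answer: 289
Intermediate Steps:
j(E) = E + E² (j(E) = E² + E = E + E²)
(j(2) + 11)² = (2*(1 + 2) + 11)² = (2*3 + 11)² = (6 + 11)² = 17² = 289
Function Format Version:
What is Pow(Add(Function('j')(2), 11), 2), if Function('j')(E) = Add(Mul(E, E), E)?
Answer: 289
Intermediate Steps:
Function('j')(E) = Add(E, Pow(E, 2)) (Function('j')(E) = Add(Pow(E, 2), E) = Add(E, Pow(E, 2)))
Pow(Add(Function('j')(2), 11), 2) = Pow(Add(Mul(2, Add(1, 2)), 11), 2) = Pow(Add(Mul(2, 3), 11), 2) = Pow(Add(6, 11), 2) = Pow(17, 2) = 289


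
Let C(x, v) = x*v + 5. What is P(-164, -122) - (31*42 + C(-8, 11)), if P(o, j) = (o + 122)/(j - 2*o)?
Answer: -125578/103 ≈ -1219.2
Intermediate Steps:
C(x, v) = 5 + v*x (C(x, v) = v*x + 5 = 5 + v*x)
P(o, j) = (122 + o)/(j - 2*o)
P(-164, -122) - (31*42 + C(-8, 11)) = (122 - 164)/(-122 - 2*(-164)) - (31*42 + (5 + 11*(-8))) = -42/(-122 + 328) - (1302 + (5 - 88)) = -42/206 - (1302 - 83) = (1/206)*(-42) - 1*1219 = -21/103 - 1219 = -125578/103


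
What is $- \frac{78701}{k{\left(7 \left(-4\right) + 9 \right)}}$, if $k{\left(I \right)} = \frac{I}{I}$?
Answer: $-78701$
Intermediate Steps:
$k{\left(I \right)} = 1$
$- \frac{78701}{k{\left(7 \left(-4\right) + 9 \right)}} = - \frac{78701}{1} = \left(-78701\right) 1 = -78701$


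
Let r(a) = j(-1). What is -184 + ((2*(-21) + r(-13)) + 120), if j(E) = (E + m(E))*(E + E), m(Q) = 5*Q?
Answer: -94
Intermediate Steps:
j(E) = 12*E**2 (j(E) = (E + 5*E)*(E + E) = (6*E)*(2*E) = 12*E**2)
r(a) = 12 (r(a) = 12*(-1)**2 = 12*1 = 12)
-184 + ((2*(-21) + r(-13)) + 120) = -184 + ((2*(-21) + 12) + 120) = -184 + ((-42 + 12) + 120) = -184 + (-30 + 120) = -184 + 90 = -94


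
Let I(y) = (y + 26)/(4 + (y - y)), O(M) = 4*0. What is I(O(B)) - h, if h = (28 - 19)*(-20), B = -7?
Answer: 373/2 ≈ 186.50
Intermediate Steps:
O(M) = 0
I(y) = 13/2 + y/4 (I(y) = (26 + y)/(4 + 0) = (26 + y)/4 = (26 + y)*(¼) = 13/2 + y/4)
h = -180 (h = 9*(-20) = -180)
I(O(B)) - h = (13/2 + (¼)*0) - 1*(-180) = (13/2 + 0) + 180 = 13/2 + 180 = 373/2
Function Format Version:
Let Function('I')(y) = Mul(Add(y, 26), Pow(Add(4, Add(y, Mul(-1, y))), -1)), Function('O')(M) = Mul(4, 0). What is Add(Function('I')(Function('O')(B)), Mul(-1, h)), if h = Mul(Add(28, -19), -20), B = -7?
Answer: Rational(373, 2) ≈ 186.50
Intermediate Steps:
Function('O')(M) = 0
Function('I')(y) = Add(Rational(13, 2), Mul(Rational(1, 4), y)) (Function('I')(y) = Mul(Add(26, y), Pow(Add(4, 0), -1)) = Mul(Add(26, y), Pow(4, -1)) = Mul(Add(26, y), Rational(1, 4)) = Add(Rational(13, 2), Mul(Rational(1, 4), y)))
h = -180 (h = Mul(9, -20) = -180)
Add(Function('I')(Function('O')(B)), Mul(-1, h)) = Add(Add(Rational(13, 2), Mul(Rational(1, 4), 0)), Mul(-1, -180)) = Add(Add(Rational(13, 2), 0), 180) = Add(Rational(13, 2), 180) = Rational(373, 2)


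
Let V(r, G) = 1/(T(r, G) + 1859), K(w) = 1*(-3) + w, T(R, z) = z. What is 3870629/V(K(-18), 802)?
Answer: 10299743769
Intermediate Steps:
K(w) = -3 + w
V(r, G) = 1/(1859 + G) (V(r, G) = 1/(G + 1859) = 1/(1859 + G))
3870629/V(K(-18), 802) = 3870629/(1/(1859 + 802)) = 3870629/(1/2661) = 3870629*2661 = 10299743769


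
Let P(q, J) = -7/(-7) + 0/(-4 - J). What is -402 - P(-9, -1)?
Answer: -403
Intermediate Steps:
P(q, J) = 1 (P(q, J) = -7*(-⅐) + 0 = 1 + 0 = 1)
-402 - P(-9, -1) = -402 - 1*1 = -402 - 1 = -403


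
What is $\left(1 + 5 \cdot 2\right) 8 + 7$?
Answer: $95$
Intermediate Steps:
$\left(1 + 5 \cdot 2\right) 8 + 7 = \left(1 + 10\right) 8 + 7 = 11 \cdot 8 + 7 = 88 + 7 = 95$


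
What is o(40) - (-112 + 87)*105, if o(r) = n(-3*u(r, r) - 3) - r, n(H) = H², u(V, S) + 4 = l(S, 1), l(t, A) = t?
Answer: 14906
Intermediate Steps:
u(V, S) = -4 + S
o(r) = (9 - 3*r)² - r (o(r) = (-3*(-4 + r) - 3)² - r = ((12 - 3*r) - 3)² - r = (9 - 3*r)² - r)
o(40) - (-112 + 87)*105 = (-1*40 + 9*(-3 + 40)²) - (-112 + 87)*105 = (-40 + 9*37²) - (-25)*105 = (-40 + 9*1369) - 1*(-2625) = (-40 + 12321) + 2625 = 12281 + 2625 = 14906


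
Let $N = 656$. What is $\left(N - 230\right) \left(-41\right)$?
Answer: $-17466$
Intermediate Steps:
$\left(N - 230\right) \left(-41\right) = \left(656 - 230\right) \left(-41\right) = 426 \left(-41\right) = -17466$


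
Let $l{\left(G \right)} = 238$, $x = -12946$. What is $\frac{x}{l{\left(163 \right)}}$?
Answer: $- \frac{6473}{119} \approx -54.395$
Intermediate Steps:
$\frac{x}{l{\left(163 \right)}} = - \frac{12946}{238} = \left(-12946\right) \frac{1}{238} = - \frac{6473}{119}$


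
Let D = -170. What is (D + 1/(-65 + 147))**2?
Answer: 194295721/6724 ≈ 28896.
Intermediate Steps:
(D + 1/(-65 + 147))**2 = (-170 + 1/(-65 + 147))**2 = (-170 + 1/82)**2 = (-13939/82)**2 = 194295721/6724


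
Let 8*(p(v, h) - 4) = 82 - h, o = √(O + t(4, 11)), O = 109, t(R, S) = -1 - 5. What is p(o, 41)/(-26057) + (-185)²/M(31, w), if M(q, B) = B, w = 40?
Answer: 44590023/52114 ≈ 855.63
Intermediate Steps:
t(R, S) = -6
o = √103 (o = √(109 - 6) = √103 ≈ 10.149)
p(v, h) = 57/4 - h/8 (p(v, h) = 4 + (82 - h)/8 = 4 + (41/4 - h/8) = 57/4 - h/8)
p(o, 41)/(-26057) + (-185)²/M(31, w) = (57/4 - ⅛*41)/(-26057) + (-185)²/40 = (57/4 - 41/8)*(-1/26057) + 34225*(1/40) = (73/8)*(-1/26057) + 6845/8 = -73/208456 + 6845/8 = 44590023/52114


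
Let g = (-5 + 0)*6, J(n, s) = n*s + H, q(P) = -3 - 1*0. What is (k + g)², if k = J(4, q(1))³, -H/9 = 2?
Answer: 730620900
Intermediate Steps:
H = -18 (H = -9*2 = -18)
q(P) = -3 (q(P) = -3 + 0 = -3)
J(n, s) = -18 + n*s (J(n, s) = n*s - 18 = -18 + n*s)
g = -30 (g = -5*6 = -30)
k = -27000 (k = (-18 + 4*(-3))³ = (-18 - 12)³ = (-30)³ = -27000)
(k + g)² = (-27000 - 30)² = (-27030)² = 730620900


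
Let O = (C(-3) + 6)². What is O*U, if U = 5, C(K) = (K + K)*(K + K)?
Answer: 8820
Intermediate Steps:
C(K) = 4*K² (C(K) = (2*K)*(2*K) = 4*K²)
O = 1764 (O = (4*(-3)² + 6)² = (4*9 + 6)² = (36 + 6)² = 42² = 1764)
O*U = 1764*5 = 8820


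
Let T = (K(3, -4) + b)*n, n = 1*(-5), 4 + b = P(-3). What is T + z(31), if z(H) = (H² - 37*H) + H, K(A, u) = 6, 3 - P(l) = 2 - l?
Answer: -155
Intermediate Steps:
P(l) = 1 + l (P(l) = 3 - (2 - l) = 3 + (-2 + l) = 1 + l)
b = -6 (b = -4 + (1 - 3) = -4 - 2 = -6)
n = -5
z(H) = H² - 36*H
T = 0 (T = (6 - 6)*(-5) = 0*(-5) = 0)
T + z(31) = 0 + 31*(-36 + 31) = 0 + 31*(-5) = 0 - 155 = -155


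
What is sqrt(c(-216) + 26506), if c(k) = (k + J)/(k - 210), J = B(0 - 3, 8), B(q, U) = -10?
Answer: sqrt(1202574783)/213 ≈ 162.81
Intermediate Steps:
J = -10
c(k) = (-10 + k)/(-210 + k) (c(k) = (k - 10)/(k - 210) = (-10 + k)/(-210 + k))
sqrt(c(-216) + 26506) = sqrt((-10 - 216)/(-210 - 216) + 26506) = sqrt(-226/(-426) + 26506) = sqrt(-1/426*(-226) + 26506) = sqrt(113/213 + 26506) = sqrt(5645891/213) = sqrt(1202574783)/213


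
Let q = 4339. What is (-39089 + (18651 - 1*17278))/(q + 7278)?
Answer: -37716/11617 ≈ -3.2466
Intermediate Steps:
(-39089 + (18651 - 1*17278))/(q + 7278) = (-39089 + (18651 - 1*17278))/(4339 + 7278) = (-39089 + (18651 - 17278))/11617 = (-39089 + 1373)*(1/11617) = -37716*1/11617 = -37716/11617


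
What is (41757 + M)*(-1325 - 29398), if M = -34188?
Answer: -232542387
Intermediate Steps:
(41757 + M)*(-1325 - 29398) = (41757 - 34188)*(-1325 - 29398) = 7569*(-30723) = -232542387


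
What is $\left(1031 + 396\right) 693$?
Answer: $988911$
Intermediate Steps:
$\left(1031 + 396\right) 693 = 1427 \cdot 693 = 988911$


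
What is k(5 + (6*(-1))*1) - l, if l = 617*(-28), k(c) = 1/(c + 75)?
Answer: 1278425/74 ≈ 17276.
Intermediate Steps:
k(c) = 1/(75 + c)
l = -17276
k(5 + (6*(-1))*1) - l = 1/(75 + (5 + (6*(-1))*1)) - 1*(-17276) = 1/(75 + (5 - 6*1)) + 17276 = 1/(75 + (5 - 6)) + 17276 = 1/(75 - 1) + 17276 = 1/74 + 17276 = 1278425/74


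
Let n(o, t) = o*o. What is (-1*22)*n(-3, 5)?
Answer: -198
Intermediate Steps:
n(o, t) = o²
(-1*22)*n(-3, 5) = -1*22*(-3)² = -22*9 = -198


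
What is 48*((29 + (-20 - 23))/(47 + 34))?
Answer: -224/27 ≈ -8.2963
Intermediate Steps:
48*((29 + (-20 - 23))/(47 + 34)) = 48*((29 - 43)/81) = 48*(-14*1/81) = 48*(-14/81) = -224/27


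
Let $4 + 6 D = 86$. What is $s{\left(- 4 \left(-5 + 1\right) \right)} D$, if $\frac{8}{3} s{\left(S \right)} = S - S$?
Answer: $0$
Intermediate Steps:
$D = \frac{41}{3}$ ($D = - \frac{2}{3} + \frac{1}{6} \cdot 86 = - \frac{2}{3} + \frac{43}{3} = \frac{41}{3} \approx 13.667$)
$s{\left(S \right)} = 0$ ($s{\left(S \right)} = \frac{3 \left(S - S\right)}{8} = \frac{3}{8} \cdot 0 = 0$)
$s{\left(- 4 \left(-5 + 1\right) \right)} D = 0 \cdot \frac{41}{3} = 0$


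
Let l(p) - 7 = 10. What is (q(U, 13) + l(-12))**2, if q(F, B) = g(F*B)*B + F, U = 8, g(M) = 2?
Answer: 2601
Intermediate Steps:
l(p) = 17 (l(p) = 7 + 10 = 17)
q(F, B) = F + 2*B (q(F, B) = 2*B + F = F + 2*B)
(q(U, 13) + l(-12))**2 = ((8 + 2*13) + 17)**2 = ((8 + 26) + 17)**2 = (34 + 17)**2 = 51**2 = 2601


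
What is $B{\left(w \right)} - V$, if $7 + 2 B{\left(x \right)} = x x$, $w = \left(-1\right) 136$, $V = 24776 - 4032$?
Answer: $- \frac{22999}{2} \approx -11500.0$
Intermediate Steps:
$V = 20744$ ($V = 24776 - 4032 = 20744$)
$w = -136$
$B{\left(x \right)} = - \frac{7}{2} + \frac{x^{2}}{2}$ ($B{\left(x \right)} = - \frac{7}{2} + \frac{x x}{2} = - \frac{7}{2} + \frac{x^{2}}{2}$)
$B{\left(w \right)} - V = \left(- \frac{7}{2} + \frac{\left(-136\right)^{2}}{2}\right) - 20744 = \left(- \frac{7}{2} + \frac{1}{2} \cdot 18496\right) - 20744 = \left(- \frac{7}{2} + 9248\right) - 20744 = \frac{18489}{2} - 20744 = - \frac{22999}{2}$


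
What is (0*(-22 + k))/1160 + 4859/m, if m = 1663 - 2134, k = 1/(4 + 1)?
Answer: -4859/471 ≈ -10.316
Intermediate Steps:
k = ⅕ (k = 1/5 = ⅕ ≈ 0.20000)
m = -471
(0*(-22 + k))/1160 + 4859/m = (0*(-22 + ⅕))/1160 + 4859/(-471) = (0*(-109/5))*(1/1160) + 4859*(-1/471) = 0*(1/1160) - 4859/471 = 0 - 4859/471 = -4859/471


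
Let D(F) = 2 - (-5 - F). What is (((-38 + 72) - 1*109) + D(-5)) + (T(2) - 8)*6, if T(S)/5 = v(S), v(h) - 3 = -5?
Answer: -181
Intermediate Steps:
D(F) = 7 + F (D(F) = 2 + (5 + F) = 7 + F)
v(h) = -2 (v(h) = 3 - 5 = -2)
T(S) = -10 (T(S) = 5*(-2) = -10)
(((-38 + 72) - 1*109) + D(-5)) + (T(2) - 8)*6 = (((-38 + 72) - 1*109) + (7 - 5)) + (-10 - 8)*6 = ((34 - 109) + 2) - 18*6 = (-75 + 2) - 108 = -73 - 108 = -181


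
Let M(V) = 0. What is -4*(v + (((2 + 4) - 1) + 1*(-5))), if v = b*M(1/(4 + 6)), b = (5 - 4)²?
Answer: 0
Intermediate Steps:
b = 1 (b = 1² = 1)
v = 0 (v = 1*0 = 0)
-4*(v + (((2 + 4) - 1) + 1*(-5))) = -4*(0 + (((2 + 4) - 1) + 1*(-5))) = -4*(0 + ((6 - 1) - 5)) = -4*(0 + (5 - 5)) = -4*(0 + 0) = -4*0 = 0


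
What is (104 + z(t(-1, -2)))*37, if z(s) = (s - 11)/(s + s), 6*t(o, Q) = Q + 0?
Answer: 4477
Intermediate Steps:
t(o, Q) = Q/6 (t(o, Q) = (Q + 0)/6 = Q/6)
z(s) = (-11 + s)/(2*s) (z(s) = (-11 + s)/((2*s)) = (-11 + s)*(1/(2*s)) = (-11 + s)/(2*s))
(104 + z(t(-1, -2)))*37 = (104 + (-11 + (1/6)*(-2))/(2*(((1/6)*(-2)))))*37 = (104 + (-11 - 1/3)/(2*(-1/3)))*37 = (104 + (1/2)*(-3)*(-34/3))*37 = (104 + 17)*37 = 121*37 = 4477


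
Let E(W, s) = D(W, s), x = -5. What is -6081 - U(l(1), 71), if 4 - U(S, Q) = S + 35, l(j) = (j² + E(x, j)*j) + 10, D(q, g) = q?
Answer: -6044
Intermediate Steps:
E(W, s) = W
l(j) = 10 + j² - 5*j (l(j) = (j² - 5*j) + 10 = 10 + j² - 5*j)
U(S, Q) = -31 - S (U(S, Q) = 4 - (S + 35) = 4 - (35 + S) = 4 + (-35 - S) = -31 - S)
-6081 - U(l(1), 71) = -6081 - (-31 - (10 + 1² - 5*1)) = -6081 - (-31 - (10 + 1 - 5)) = -6081 - (-31 - 1*6) = -6081 - (-31 - 6) = -6081 - 1*(-37) = -6081 + 37 = -6044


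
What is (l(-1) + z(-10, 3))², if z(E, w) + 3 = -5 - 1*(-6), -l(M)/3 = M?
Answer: 1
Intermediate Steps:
l(M) = -3*M
z(E, w) = -2 (z(E, w) = -3 + (-5 - 1*(-6)) = -3 + (-5 + 6) = -3 + 1 = -2)
(l(-1) + z(-10, 3))² = (-3*(-1) - 2)² = (3 - 2)² = 1² = 1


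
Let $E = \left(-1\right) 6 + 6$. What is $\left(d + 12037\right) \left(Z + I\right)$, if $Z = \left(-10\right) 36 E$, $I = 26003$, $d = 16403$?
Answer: $739525320$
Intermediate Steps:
$E = 0$ ($E = -6 + 6 = 0$)
$Z = 0$ ($Z = \left(-10\right) 36 \cdot 0 = \left(-360\right) 0 = 0$)
$\left(d + 12037\right) \left(Z + I\right) = \left(16403 + 12037\right) \left(0 + 26003\right) = 28440 \cdot 26003 = 739525320$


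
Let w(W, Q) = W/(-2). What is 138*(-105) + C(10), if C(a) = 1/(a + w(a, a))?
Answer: -72449/5 ≈ -14490.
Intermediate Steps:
w(W, Q) = -W/2 (w(W, Q) = W*(-1/2) = -W/2)
C(a) = 2/a (C(a) = 1/(a - a/2) = 1/(a/2) = 2/a)
138*(-105) + C(10) = 138*(-105) + 2/10 = -14490 + 2*(1/10) = -14490 + 1/5 = -72449/5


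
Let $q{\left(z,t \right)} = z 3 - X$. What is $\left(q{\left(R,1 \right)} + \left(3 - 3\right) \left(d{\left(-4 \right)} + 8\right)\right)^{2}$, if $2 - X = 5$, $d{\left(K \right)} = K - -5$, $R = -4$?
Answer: $81$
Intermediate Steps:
$d{\left(K \right)} = 5 + K$ ($d{\left(K \right)} = K + 5 = 5 + K$)
$X = -3$ ($X = 2 - 5 = -3$)
$q{\left(z,t \right)} = 3 + 3 z$ ($q{\left(z,t \right)} = z 3 - -3 = 3 z + 3 = 3 + 3 z$)
$\left(q{\left(R,1 \right)} + \left(3 - 3\right) \left(d{\left(-4 \right)} + 8\right)\right)^{2} = \left(\left(3 + 3 \left(-4\right)\right) + \left(3 - 3\right) \left(\left(5 - 4\right) + 8\right)\right)^{2} = \left(\left(3 - 12\right) + 0 \left(1 + 8\right)\right)^{2} = \left(-9 + 0 \cdot 9\right)^{2} = \left(-9 + 0\right)^{2} = \left(-9\right)^{2} = 81$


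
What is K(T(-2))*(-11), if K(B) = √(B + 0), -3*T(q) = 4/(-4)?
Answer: -11*√3/3 ≈ -6.3509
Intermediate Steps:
T(q) = ⅓ (T(q) = -4/(3*(-4)) = -4*(-1)/(3*4) = -⅓*(-1) = ⅓)
K(B) = √B
K(T(-2))*(-11) = √(⅓)*(-11) = (√3/3)*(-11) = -11*√3/3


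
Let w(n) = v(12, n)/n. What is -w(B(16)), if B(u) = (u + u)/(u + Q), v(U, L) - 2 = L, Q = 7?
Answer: -39/16 ≈ -2.4375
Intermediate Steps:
v(U, L) = 2 + L
B(u) = 2*u/(7 + u) (B(u) = (u + u)/(u + 7) = (2*u)/(7 + u) = 2*u/(7 + u))
w(n) = (2 + n)/n
-w(B(16)) = -(2 + 2*16/(7 + 16))/(2*16/(7 + 16)) = -(2 + 2*16/23)/(2*16/23) = -(2 + 2*16*(1/23))/(2*16*(1/23)) = -(2 + 32/23)/32/23 = -23*78/(32*23) = -1*39/16 = -39/16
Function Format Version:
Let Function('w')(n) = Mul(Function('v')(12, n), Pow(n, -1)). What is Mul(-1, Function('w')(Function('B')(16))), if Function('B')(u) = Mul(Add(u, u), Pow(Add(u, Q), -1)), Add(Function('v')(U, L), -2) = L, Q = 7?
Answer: Rational(-39, 16) ≈ -2.4375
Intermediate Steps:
Function('v')(U, L) = Add(2, L)
Function('B')(u) = Mul(2, u, Pow(Add(7, u), -1)) (Function('B')(u) = Mul(Add(u, u), Pow(Add(u, 7), -1)) = Mul(Mul(2, u), Pow(Add(7, u), -1)) = Mul(2, u, Pow(Add(7, u), -1)))
Function('w')(n) = Mul(Pow(n, -1), Add(2, n)) (Function('w')(n) = Mul(Add(2, n), Pow(n, -1)) = Mul(Pow(n, -1), Add(2, n)))
Mul(-1, Function('w')(Function('B')(16))) = Mul(-1, Mul(Pow(Mul(2, 16, Pow(Add(7, 16), -1)), -1), Add(2, Mul(2, 16, Pow(Add(7, 16), -1))))) = Mul(-1, Mul(Pow(Mul(2, 16, Pow(23, -1)), -1), Add(2, Mul(2, 16, Pow(23, -1))))) = Mul(-1, Mul(Pow(Mul(2, 16, Rational(1, 23)), -1), Add(2, Mul(2, 16, Rational(1, 23))))) = Mul(-1, Mul(Pow(Rational(32, 23), -1), Add(2, Rational(32, 23)))) = Mul(-1, Mul(Rational(23, 32), Rational(78, 23))) = Mul(-1, Rational(39, 16)) = Rational(-39, 16)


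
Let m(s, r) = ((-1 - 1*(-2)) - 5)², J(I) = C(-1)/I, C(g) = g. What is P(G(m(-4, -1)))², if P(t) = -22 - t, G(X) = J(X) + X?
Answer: 368449/256 ≈ 1439.3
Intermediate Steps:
J(I) = -1/I
m(s, r) = 16 (m(s, r) = ((-1 + 2) - 5)² = (1 - 5)² = (-4)² = 16)
G(X) = X - 1/X (G(X) = -1/X + X = X - 1/X)
P(G(m(-4, -1)))² = (-22 - (16 - 1/16))² = (-22 - 1*255/16)² = (-22 - 255/16)² = (-607/16)² = 368449/256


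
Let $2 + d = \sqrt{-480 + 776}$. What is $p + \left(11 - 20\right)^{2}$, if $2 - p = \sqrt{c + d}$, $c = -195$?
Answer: $83 - \sqrt{-197 + 2 \sqrt{74}} \approx 83.0 - 13.409 i$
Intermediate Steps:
$d = -2 + 2 \sqrt{74}$ ($d = -2 + \sqrt{-480 + 776} = -2 + \sqrt{296} = -2 + 2 \sqrt{74} \approx 15.205$)
$p = 2 - \sqrt{-197 + 2 \sqrt{74}}$ ($p = 2 - \sqrt{-195 - \left(2 - 2 \sqrt{74}\right)} = 2 - \sqrt{-197 + 2 \sqrt{74}} \approx 2.0 - 13.409 i$)
$p + \left(11 - 20\right)^{2} = \left(2 - \sqrt{-197 + 2 \sqrt{74}}\right) + \left(11 - 20\right)^{2} = \left(2 - \sqrt{-197 + 2 \sqrt{74}}\right) + \left(-9\right)^{2} = \left(2 - \sqrt{-197 + 2 \sqrt{74}}\right) + 81 = 83 - \sqrt{-197 + 2 \sqrt{74}}$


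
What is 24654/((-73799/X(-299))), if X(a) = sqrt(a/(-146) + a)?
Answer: -12327*I*sqrt(6329830)/5387327 ≈ -5.7568*I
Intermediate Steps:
X(a) = sqrt(21170)*sqrt(a)/146 (X(a) = sqrt(a*(-1/146) + a) = sqrt(-a/146 + a) = sqrt(145*a/146) = sqrt(21170)*sqrt(a)/146)
24654/((-73799/X(-299))) = 24654/((-73799*(-I*sqrt(6329830)/43355))) = 24654/((-(-73799)*I*sqrt(6329830)/43355)) = 24654/((73799*I*sqrt(6329830)/43355)) = 24654*(-I*sqrt(6329830)/10774654) = -12327*I*sqrt(6329830)/5387327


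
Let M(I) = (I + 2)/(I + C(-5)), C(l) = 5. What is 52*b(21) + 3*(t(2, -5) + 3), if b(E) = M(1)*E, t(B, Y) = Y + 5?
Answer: 555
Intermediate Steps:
t(B, Y) = 5 + Y
M(I) = (2 + I)/(5 + I) (M(I) = (I + 2)/(I + 5) = (2 + I)/(5 + I))
b(E) = E/2 (b(E) = ((2 + 1)/(5 + 1))*E = (3/6)*E = ((⅙)*3)*E = E/2)
52*b(21) + 3*(t(2, -5) + 3) = 52*((½)*21) + 3*((5 - 5) + 3) = 52*(21/2) + 3*(0 + 3) = 546 + 3*3 = 546 + 9 = 555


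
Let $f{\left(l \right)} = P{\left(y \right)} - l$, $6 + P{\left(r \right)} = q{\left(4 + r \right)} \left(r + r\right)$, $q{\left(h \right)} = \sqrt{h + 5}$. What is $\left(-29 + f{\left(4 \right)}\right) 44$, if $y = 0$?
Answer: $-1716$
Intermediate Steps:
$q{\left(h \right)} = \sqrt{5 + h}$
$P{\left(r \right)} = -6 + 2 r \sqrt{9 + r}$ ($P{\left(r \right)} = -6 + \sqrt{5 + \left(4 + r\right)} \left(r + r\right) = -6 + \sqrt{9 + r} 2 r = -6 + 2 r \sqrt{9 + r}$)
$f{\left(l \right)} = -6 - l$ ($f{\left(l \right)} = \left(-6 + 2 \cdot 0 \sqrt{9 + 0}\right) - l = \left(-6 + 2 \cdot 0 \sqrt{9}\right) - l = \left(-6 + 2 \cdot 0 \cdot 3\right) - l = \left(-6 + 0\right) - l = -6 - l$)
$\left(-29 + f{\left(4 \right)}\right) 44 = \left(-29 - 10\right) 44 = \left(-39\right) 44 = -1716$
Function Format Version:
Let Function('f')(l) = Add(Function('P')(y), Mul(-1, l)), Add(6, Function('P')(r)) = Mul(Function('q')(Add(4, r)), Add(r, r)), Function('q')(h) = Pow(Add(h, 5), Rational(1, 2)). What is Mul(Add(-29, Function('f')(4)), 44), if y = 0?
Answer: -1716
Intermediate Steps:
Function('q')(h) = Pow(Add(5, h), Rational(1, 2))
Function('P')(r) = Add(-6, Mul(2, r, Pow(Add(9, r), Rational(1, 2)))) (Function('P')(r) = Add(-6, Mul(Pow(Add(5, Add(4, r)), Rational(1, 2)), Add(r, r))) = Add(-6, Mul(Pow(Add(9, r), Rational(1, 2)), Mul(2, r))) = Add(-6, Mul(2, r, Pow(Add(9, r), Rational(1, 2)))))
Function('f')(l) = Add(-6, Mul(-1, l)) (Function('f')(l) = Add(Add(-6, Mul(2, 0, Pow(Add(9, 0), Rational(1, 2)))), Mul(-1, l)) = Add(Add(-6, Mul(2, 0, Pow(9, Rational(1, 2)))), Mul(-1, l)) = Add(Add(-6, Mul(2, 0, 3)), Mul(-1, l)) = Add(Add(-6, 0), Mul(-1, l)) = Add(-6, Mul(-1, l)))
Mul(Add(-29, Function('f')(4)), 44) = Mul(Add(-29, Add(-6, Mul(-1, 4))), 44) = Mul(Add(-29, Add(-6, -4)), 44) = Mul(Add(-29, -10), 44) = Mul(-39, 44) = -1716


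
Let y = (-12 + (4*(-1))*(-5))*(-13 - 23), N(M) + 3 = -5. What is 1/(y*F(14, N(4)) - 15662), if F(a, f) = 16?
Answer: -1/20270 ≈ -4.9334e-5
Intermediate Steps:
N(M) = -8 (N(M) = -3 - 5 = -8)
y = -288 (y = (-12 - 4*(-5))*(-36) = (-12 + 20)*(-36) = 8*(-36) = -288)
1/(y*F(14, N(4)) - 15662) = 1/(-288*16 - 15662) = 1/(-4608 - 15662) = 1/(-20270) = -1/20270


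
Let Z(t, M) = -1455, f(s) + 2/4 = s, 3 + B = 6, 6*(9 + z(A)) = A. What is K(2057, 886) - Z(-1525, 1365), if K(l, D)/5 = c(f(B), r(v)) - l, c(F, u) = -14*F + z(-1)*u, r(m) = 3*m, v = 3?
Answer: -18835/2 ≈ -9417.5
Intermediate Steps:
z(A) = -9 + A/6
B = 3 (B = -3 + 6 = 3)
f(s) = -1/2 + s
c(F, u) = -14*F - 55*u/6 (c(F, u) = -14*F + (-9 + (1/6)*(-1))*u = -14*F + (-9 - 1/6)*u = -14*F - 55*u/6)
K(l, D) = -1175/2 - 5*l (K(l, D) = 5*((-14*(-1/2 + 3) - 55*3/2) - l) = 5*((-14*5/2 - 55/6*9) - l) = 5*((-35 - 165/2) - l) = 5*(-235/2 - l) = -1175/2 - 5*l)
K(2057, 886) - Z(-1525, 1365) = (-1175/2 - 5*2057) - 1*(-1455) = (-1175/2 - 10285) + 1455 = -21745/2 + 1455 = -18835/2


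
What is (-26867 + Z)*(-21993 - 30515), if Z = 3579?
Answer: 1222806304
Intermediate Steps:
(-26867 + Z)*(-21993 - 30515) = (-26867 + 3579)*(-21993 - 30515) = -23288*(-52508) = 1222806304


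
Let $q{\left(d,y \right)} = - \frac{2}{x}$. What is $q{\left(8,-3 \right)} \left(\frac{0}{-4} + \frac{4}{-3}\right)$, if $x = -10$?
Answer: $- \frac{4}{15} \approx -0.26667$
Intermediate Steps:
$q{\left(d,y \right)} = \frac{1}{5}$ ($q{\left(d,y \right)} = - \frac{2}{-10} = \left(-2\right) \left(- \frac{1}{10}\right) = \frac{1}{5}$)
$q{\left(8,-3 \right)} \left(\frac{0}{-4} + \frac{4}{-3}\right) = \frac{\frac{0}{-4} + \frac{4}{-3}}{5} = \frac{0 \left(- \frac{1}{4}\right) + 4 \left(- \frac{1}{3}\right)}{5} = \frac{0 - \frac{4}{3}}{5} = \frac{1}{5} \left(- \frac{4}{3}\right) = - \frac{4}{15}$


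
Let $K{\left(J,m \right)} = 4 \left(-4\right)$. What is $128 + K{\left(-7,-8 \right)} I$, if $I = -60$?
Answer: $1088$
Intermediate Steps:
$K{\left(J,m \right)} = -16$
$128 + K{\left(-7,-8 \right)} I = 128 - -960 = 128 + 960 = 1088$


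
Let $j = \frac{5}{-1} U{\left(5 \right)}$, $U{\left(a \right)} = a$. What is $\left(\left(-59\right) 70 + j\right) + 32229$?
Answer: $28074$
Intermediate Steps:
$j = -25$ ($j = \frac{5}{-1} \cdot 5 = 5 \left(-1\right) 5 = \left(-5\right) 5 = -25$)
$\left(\left(-59\right) 70 + j\right) + 32229 = \left(\left(-59\right) 70 - 25\right) + 32229 = \left(-4130 - 25\right) + 32229 = -4155 + 32229 = 28074$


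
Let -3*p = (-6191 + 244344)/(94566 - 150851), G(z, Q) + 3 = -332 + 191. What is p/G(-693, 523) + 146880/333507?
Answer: 1163993044343/2703087575280 ≈ 0.43062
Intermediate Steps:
G(z, Q) = -144 (G(z, Q) = -3 + (-332 + 191) = -3 - 141 = -144)
p = 238153/168855 (p = -(-6191 + 244344)/(3*(94566 - 150851)) = -238153/(3*(-56285)) = -238153*(-1)/(3*56285) = -1/3*(-238153/56285) = 238153/168855 ≈ 1.4104)
p/G(-693, 523) + 146880/333507 = (238153/168855)/(-144) + 146880/333507 = (238153/168855)*(-1/144) + 146880*(1/333507) = -238153/24315120 + 48960/111169 = 1163993044343/2703087575280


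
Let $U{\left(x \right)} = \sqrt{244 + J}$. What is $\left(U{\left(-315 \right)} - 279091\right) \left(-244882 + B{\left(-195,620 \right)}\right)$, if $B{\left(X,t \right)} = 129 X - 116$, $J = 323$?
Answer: $75397270923 - 2431377 \sqrt{7} \approx 7.5391 \cdot 10^{10}$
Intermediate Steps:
$B{\left(X,t \right)} = -116 + 129 X$
$U{\left(x \right)} = 9 \sqrt{7}$ ($U{\left(x \right)} = \sqrt{244 + 323} = \sqrt{567} = 9 \sqrt{7}$)
$\left(U{\left(-315 \right)} - 279091\right) \left(-244882 + B{\left(-195,620 \right)}\right) = \left(9 \sqrt{7} - 279091\right) \left(-244882 + \left(-116 + 129 \left(-195\right)\right)\right) = \left(-279091 + 9 \sqrt{7}\right) \left(-244882 - 25271\right) = \left(-279091 + 9 \sqrt{7}\right) \left(-270153\right) = 75397270923 - 2431377 \sqrt{7}$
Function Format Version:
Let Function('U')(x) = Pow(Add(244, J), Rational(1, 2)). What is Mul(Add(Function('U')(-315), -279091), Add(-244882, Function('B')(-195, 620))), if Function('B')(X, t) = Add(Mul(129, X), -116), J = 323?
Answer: Add(75397270923, Mul(-2431377, Pow(7, Rational(1, 2)))) ≈ 7.5391e+10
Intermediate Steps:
Function('B')(X, t) = Add(-116, Mul(129, X))
Function('U')(x) = Mul(9, Pow(7, Rational(1, 2))) (Function('U')(x) = Pow(Add(244, 323), Rational(1, 2)) = Pow(567, Rational(1, 2)) = Mul(9, Pow(7, Rational(1, 2))))
Mul(Add(Function('U')(-315), -279091), Add(-244882, Function('B')(-195, 620))) = Mul(Add(Mul(9, Pow(7, Rational(1, 2))), -279091), Add(-244882, Add(-116, Mul(129, -195)))) = Mul(Add(-279091, Mul(9, Pow(7, Rational(1, 2)))), Add(-244882, Add(-116, -25155))) = Mul(Add(-279091, Mul(9, Pow(7, Rational(1, 2)))), Add(-244882, -25271)) = Mul(Add(-279091, Mul(9, Pow(7, Rational(1, 2)))), -270153) = Add(75397270923, Mul(-2431377, Pow(7, Rational(1, 2))))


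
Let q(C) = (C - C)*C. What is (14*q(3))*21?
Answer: 0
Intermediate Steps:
q(C) = 0 (q(C) = 0*C = 0)
(14*q(3))*21 = (14*0)*21 = 0*21 = 0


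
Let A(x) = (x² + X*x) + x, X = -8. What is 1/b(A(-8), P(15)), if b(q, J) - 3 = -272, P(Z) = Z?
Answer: -1/269 ≈ -0.0037175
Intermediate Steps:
A(x) = x² - 7*x (A(x) = (x² - 8*x) + x = x² - 7*x)
b(q, J) = -269 (b(q, J) = 3 - 272 = -269)
1/b(A(-8), P(15)) = 1/(-269) = -1/269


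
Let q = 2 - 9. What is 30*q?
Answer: -210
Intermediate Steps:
q = -7
30*q = 30*(-7) = -210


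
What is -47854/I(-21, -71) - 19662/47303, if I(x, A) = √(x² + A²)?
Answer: -19662/47303 - 23927*√5482/2741 ≈ -646.74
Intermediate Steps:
I(x, A) = √(A² + x²)
-47854/I(-21, -71) - 19662/47303 = -47854/√((-71)² + (-21)²) - 19662/47303 = -47854/√(5041 + 441) - 19662*1/47303 = -47854*√5482/5482 - 19662/47303 = -23927*√5482/2741 - 19662/47303 = -19662/47303 - 23927*√5482/2741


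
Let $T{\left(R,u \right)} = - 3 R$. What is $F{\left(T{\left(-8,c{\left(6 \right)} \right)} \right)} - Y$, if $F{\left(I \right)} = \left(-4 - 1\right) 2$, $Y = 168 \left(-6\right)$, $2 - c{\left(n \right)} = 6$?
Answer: $998$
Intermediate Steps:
$c{\left(n \right)} = -4$ ($c{\left(n \right)} = 2 - 6 = -4$)
$Y = -1008$
$F{\left(I \right)} = -10$ ($F{\left(I \right)} = \left(-5\right) 2 = -10$)
$F{\left(T{\left(-8,c{\left(6 \right)} \right)} \right)} - Y = -10 - -1008 = -10 + 1008 = 998$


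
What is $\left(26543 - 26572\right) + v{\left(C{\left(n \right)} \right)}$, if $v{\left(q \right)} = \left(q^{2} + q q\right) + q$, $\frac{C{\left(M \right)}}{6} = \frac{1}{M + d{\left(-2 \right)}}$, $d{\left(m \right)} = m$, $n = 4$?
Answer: $-8$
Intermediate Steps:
$C{\left(M \right)} = \frac{6}{-2 + M}$ ($C{\left(M \right)} = \frac{6}{M - 2} = \frac{6}{-2 + M}$)
$v{\left(q \right)} = q + 2 q^{2}$ ($v{\left(q \right)} = \left(q^{2} + q^{2}\right) + q = 2 q^{2} + q = q + 2 q^{2}$)
$\left(26543 - 26572\right) + v{\left(C{\left(n \right)} \right)} = \left(26543 - 26572\right) + \frac{6}{-2 + 4} \left(1 + 2 \frac{6}{-2 + 4}\right) = -29 + \frac{6}{2} \left(1 + 2 \cdot \frac{6}{2}\right) = -29 + 6 \cdot \frac{1}{2} \left(1 + 2 \cdot 6 \cdot \frac{1}{2}\right) = -29 + 3 \left(1 + 2 \cdot 3\right) = -29 + 3 \left(1 + 6\right) = -29 + 3 \cdot 7 = -29 + 21 = -8$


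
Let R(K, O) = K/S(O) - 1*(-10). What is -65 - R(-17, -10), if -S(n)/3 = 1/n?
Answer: -55/3 ≈ -18.333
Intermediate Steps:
S(n) = -3/n
R(K, O) = 10 - K*O/3 (R(K, O) = K/((-3/O)) - 1*(-10) = K*(-O/3) + 10 = -K*O/3 + 10 = 10 - K*O/3)
-65 - R(-17, -10) = -65 - (10 - 1/3*(-17)*(-10)) = -65 - (10 - 170/3) = -65 - 1*(-140/3) = -65 + 140/3 = -55/3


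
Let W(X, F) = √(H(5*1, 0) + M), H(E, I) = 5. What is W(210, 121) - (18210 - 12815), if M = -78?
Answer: -5395 + I*√73 ≈ -5395.0 + 8.544*I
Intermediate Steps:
W(X, F) = I*√73 (W(X, F) = √(5 - 78) = √(-73) = I*√73)
W(210, 121) - (18210 - 12815) = I*√73 - (18210 - 12815) = I*√73 - 1*5395 = I*√73 - 5395 = -5395 + I*√73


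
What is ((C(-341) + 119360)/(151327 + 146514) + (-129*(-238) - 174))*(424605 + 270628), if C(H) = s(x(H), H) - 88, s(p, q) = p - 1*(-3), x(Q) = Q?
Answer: 6321481820382806/297841 ≈ 2.1224e+10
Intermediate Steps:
s(p, q) = 3 + p (s(p, q) = p + 3 = 3 + p)
C(H) = -85 + H (C(H) = (3 + H) - 88 = -85 + H)
((C(-341) + 119360)/(151327 + 146514) + (-129*(-238) - 174))*(424605 + 270628) = (((-85 - 341) + 119360)/(151327 + 146514) + (-129*(-238) - 174))*(424605 + 270628) = ((-426 + 119360)/297841 + (30702 - 174))*695233 = (118934*(1/297841) + 30528)*695233 = (118934/297841 + 30528)*695233 = (9092608982/297841)*695233 = 6321481820382806/297841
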